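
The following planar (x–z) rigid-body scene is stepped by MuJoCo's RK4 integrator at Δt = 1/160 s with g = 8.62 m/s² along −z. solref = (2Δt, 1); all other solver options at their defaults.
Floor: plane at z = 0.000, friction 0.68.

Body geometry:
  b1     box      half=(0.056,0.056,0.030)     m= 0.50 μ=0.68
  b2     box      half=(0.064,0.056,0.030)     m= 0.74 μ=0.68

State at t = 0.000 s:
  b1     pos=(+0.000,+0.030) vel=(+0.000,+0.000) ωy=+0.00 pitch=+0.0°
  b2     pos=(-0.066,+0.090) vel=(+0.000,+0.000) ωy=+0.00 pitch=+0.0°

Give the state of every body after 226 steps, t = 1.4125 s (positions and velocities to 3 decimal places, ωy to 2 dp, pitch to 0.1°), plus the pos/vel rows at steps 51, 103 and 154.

State at t = 1.4125 s:
  b1     pos=(+0.000,+0.030) vel=(+0.000,+0.000) ωy=+0.00 pitch=+0.0°
  b2     pos=(-0.131,+0.064) vel=(+0.000,+0.000) ωy=+0.00 pitch=-90.0°

Key-timestep trajectory:
   step    t(s)  b1.x    b1.z    b1.vx   b1.vz   b2.x    b2.z    b2.vx   b2.vz 
     51  0.3188   +0.000  +0.030  +0.000  +0.000   -0.109  +0.070  -0.196  -0.019
    103  0.6438   +0.000  +0.030  +0.000  +0.000   -0.146  +0.069  +0.085  -0.019
    154  0.9625   +0.000  +0.030  +0.000  +0.000   -0.135  +0.066  -0.034  +0.026


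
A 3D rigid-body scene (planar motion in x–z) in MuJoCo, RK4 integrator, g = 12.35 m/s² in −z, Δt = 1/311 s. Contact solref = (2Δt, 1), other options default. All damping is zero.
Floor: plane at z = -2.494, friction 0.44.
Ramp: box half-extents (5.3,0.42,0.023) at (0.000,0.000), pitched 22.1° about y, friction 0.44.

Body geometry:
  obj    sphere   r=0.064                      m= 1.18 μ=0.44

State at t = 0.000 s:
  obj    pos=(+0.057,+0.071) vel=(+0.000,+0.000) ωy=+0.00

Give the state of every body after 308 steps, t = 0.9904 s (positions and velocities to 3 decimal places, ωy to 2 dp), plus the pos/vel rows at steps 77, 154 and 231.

State at t = 0.9904 s:
  obj    pos=(+1.565,-0.542) vel=(+3.045,-1.237) ωy=+51.35

Key-timestep trajectory:
   step    t(s)  obj.x    obj.z    obj.vx   obj.vz 
     77  0.2476   +0.151  +0.032  +0.761  -0.309
    154  0.4952   +0.434  -0.082  +1.523  -0.618
    231  0.7428   +0.905  -0.274  +2.284  -0.927


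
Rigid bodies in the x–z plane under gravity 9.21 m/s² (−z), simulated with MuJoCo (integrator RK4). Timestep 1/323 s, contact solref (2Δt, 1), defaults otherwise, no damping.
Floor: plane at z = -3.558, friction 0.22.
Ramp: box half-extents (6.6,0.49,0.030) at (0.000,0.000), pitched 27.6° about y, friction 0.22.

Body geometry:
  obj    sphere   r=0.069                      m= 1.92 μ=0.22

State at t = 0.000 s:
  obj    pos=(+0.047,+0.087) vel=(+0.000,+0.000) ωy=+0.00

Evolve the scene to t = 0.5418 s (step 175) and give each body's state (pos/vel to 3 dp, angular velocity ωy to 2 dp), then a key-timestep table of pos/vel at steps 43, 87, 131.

State at t = 0.5418 s:
  obj    pos=(+0.444,-0.120) vel=(+1.464,-0.765) ωy=+23.93

Key-timestep trajectory:
   step    t(s)  obj.x    obj.z    obj.vx   obj.vz 
     43  0.1331   +0.071  +0.075  +0.360  -0.188
     87  0.2693   +0.145  +0.036  +0.728  -0.380
    131  0.4056   +0.269  -0.029  +1.096  -0.573


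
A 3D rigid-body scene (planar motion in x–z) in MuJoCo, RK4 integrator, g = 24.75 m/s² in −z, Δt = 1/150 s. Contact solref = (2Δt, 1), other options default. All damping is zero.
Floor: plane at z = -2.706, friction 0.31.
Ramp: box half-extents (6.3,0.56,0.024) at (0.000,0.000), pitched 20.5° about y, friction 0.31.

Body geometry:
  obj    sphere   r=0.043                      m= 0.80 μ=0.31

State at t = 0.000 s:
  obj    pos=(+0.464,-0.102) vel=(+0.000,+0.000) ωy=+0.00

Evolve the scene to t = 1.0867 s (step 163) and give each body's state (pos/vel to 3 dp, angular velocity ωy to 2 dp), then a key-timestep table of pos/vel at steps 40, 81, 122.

State at t = 1.0867 s:
  obj    pos=(+3.888,-1.382) vel=(+6.301,-2.356) ωy=+156.45

Key-timestep trajectory:
   step    t(s)  obj.x    obj.z    obj.vx   obj.vz 
     40  0.2667   +0.670  -0.179  +1.547  -0.578
     81  0.5400   +1.310  -0.418  +3.132  -1.171
    122  0.8133   +2.382  -0.819  +4.716  -1.763


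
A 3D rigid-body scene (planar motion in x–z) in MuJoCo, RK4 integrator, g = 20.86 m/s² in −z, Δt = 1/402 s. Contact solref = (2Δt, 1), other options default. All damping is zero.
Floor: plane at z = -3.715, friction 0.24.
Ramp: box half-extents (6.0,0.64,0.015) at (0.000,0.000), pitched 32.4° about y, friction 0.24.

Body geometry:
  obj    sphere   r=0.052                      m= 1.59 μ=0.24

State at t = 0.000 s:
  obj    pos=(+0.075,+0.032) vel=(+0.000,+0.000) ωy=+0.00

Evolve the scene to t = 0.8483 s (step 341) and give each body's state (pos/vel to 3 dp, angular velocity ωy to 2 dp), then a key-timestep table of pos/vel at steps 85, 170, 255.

State at t = 0.8483 s:
  obj    pos=(+2.500,-1.507) vel=(+5.718,-3.629) ωy=+130.22

Key-timestep trajectory:
   step    t(s)  obj.x    obj.z    obj.vx   obj.vz 
     85  0.2114   +0.226  -0.064  +1.426  -0.905
    170  0.4229   +0.678  -0.351  +2.851  -1.809
    255  0.6343   +1.431  -0.829  +4.276  -2.714


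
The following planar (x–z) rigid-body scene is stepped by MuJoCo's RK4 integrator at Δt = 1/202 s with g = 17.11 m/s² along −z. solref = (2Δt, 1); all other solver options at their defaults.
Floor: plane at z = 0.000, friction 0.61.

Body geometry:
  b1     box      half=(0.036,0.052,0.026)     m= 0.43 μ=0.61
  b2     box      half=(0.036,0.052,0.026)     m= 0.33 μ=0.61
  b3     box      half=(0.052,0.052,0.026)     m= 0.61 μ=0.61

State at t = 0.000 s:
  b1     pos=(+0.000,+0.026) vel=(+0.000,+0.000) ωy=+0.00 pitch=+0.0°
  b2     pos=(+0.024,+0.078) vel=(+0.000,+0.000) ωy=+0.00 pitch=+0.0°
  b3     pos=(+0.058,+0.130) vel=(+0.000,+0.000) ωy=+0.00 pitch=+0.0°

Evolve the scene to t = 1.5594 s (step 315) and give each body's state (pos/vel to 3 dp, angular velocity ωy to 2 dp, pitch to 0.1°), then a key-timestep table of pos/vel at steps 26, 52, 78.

State at t = 1.5594 s:
  b1     pos=(+0.000,+0.026) vel=(+0.000,+0.000) ωy=+0.00 pitch=+0.0°
  b2     pos=(+0.068,+0.036) vel=(+0.000,+0.000) ωy=+0.00 pitch=+90.0°
  b3     pos=(+0.229,+0.026) vel=(+0.000,+0.000) ωy=+0.00 pitch=+180.0°

Key-timestep trajectory:
   step    t(s)  b1.x    b1.z    b1.vx   b1.vz   b2.x    b2.z    b2.vx   b2.vz   b3.x    b3.z    b3.vx   b3.vz 
     26  0.1287   +0.000  +0.026  -0.002  +0.000   +0.033  +0.081  +0.183  +0.021   +0.083  +0.118  +0.433  -0.299
     52  0.2574   +0.000  +0.026  +0.000  +0.000   +0.072  +0.033  -0.117  +0.012   +0.154  +0.052  +0.441  +0.218
     78  0.3861   +0.000  +0.026  +0.000  +0.000   +0.068  +0.036  +0.000  +0.000   +0.206  +0.048  +0.525  -0.325


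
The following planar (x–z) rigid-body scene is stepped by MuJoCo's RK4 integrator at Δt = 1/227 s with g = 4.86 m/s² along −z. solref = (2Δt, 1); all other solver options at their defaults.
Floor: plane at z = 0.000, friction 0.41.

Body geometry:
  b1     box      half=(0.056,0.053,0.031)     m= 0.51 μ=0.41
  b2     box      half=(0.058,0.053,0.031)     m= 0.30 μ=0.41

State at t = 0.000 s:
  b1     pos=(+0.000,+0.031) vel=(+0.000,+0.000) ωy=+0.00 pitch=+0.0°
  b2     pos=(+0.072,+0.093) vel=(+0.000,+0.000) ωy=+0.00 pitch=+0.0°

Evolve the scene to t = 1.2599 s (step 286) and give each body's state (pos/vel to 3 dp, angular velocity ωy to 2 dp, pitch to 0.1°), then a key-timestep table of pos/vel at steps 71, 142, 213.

State at t = 1.2599 s:
  b1     pos=(+0.000,+0.031) vel=(+0.000,+0.000) ωy=+0.00 pitch=+0.0°
  b2     pos=(+0.134,+0.058) vel=(+0.000,+0.001) ωy=-0.01 pitch=+90.0°

Key-timestep trajectory:
   step    t(s)  b1.x    b1.z    b1.vx   b1.vz   b2.x    b2.z    b2.vx   b2.vz 
     71  0.3128   +0.000  +0.031  +0.000  +0.000   +0.107  +0.066  +0.167  -0.007
    142  0.6256   +0.000  +0.031  +0.000  +0.000   +0.148  +0.063  -0.013  -0.004
    213  0.9383   +0.000  +0.031  +0.000  +0.000   +0.133  +0.059  +0.102  -0.053


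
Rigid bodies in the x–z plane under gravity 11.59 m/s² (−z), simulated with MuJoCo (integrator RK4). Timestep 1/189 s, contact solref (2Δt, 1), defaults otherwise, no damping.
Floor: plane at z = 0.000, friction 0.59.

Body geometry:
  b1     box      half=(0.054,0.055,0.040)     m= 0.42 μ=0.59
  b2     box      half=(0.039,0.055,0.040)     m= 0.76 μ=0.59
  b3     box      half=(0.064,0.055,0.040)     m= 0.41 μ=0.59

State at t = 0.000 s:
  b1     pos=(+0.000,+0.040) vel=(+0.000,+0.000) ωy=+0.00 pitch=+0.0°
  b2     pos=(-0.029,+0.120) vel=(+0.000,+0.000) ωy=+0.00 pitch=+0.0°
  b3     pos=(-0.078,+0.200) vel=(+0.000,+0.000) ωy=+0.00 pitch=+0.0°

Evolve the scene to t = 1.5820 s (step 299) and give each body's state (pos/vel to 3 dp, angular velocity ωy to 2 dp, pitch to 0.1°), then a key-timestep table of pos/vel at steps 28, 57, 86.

State at t = 1.5820 s:
  b1     pos=(+0.000,+0.040) vel=(+0.000,+0.000) ωy=+0.00 pitch=+0.0°
  b2     pos=(-0.029,+0.120) vel=(+0.000,+0.000) ωy=+0.00 pitch=+0.0°
  b3     pos=(-0.110,+0.064) vel=(+0.000,+0.000) ωy=+0.00 pitch=-90.0°

Key-timestep trajectory:
   step    t(s)  b1.x    b1.z    b1.vx   b1.vz   b2.x    b2.z    b2.vx   b2.vz   b3.x    b3.z    b3.vx   b3.vz 
     28  0.1481   +0.000  +0.040  +0.000  +0.000   -0.029  +0.120  +0.001  +0.000   -0.094  +0.191  -0.237  -0.193
     57  0.3016   +0.000  +0.040  +0.000  +0.000   -0.029  +0.120  +0.000  +0.000   -0.134  +0.066  -0.046  +0.051
     86  0.4550   +0.000  +0.040  +0.000  +0.000   -0.029  +0.120  +0.000  +0.000   -0.120  +0.069  +0.252  -0.113


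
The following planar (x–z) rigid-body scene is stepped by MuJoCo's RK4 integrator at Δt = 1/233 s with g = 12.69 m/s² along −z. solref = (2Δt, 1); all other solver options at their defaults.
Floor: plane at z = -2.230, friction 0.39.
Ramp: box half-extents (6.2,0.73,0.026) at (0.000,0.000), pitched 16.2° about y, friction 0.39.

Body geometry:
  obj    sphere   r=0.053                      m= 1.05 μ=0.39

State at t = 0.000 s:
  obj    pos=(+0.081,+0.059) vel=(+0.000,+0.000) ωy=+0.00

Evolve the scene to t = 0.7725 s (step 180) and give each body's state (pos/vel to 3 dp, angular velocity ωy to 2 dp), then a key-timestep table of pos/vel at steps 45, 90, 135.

State at t = 0.7725 s:
  obj    pos=(+0.806,-0.152) vel=(+1.876,-0.545) ωy=+36.85

Key-timestep trajectory:
   step    t(s)  obj.x    obj.z    obj.vx   obj.vz 
     45  0.1931   +0.126  +0.046  +0.469  -0.136
     90  0.3863   +0.262  +0.006  +0.938  -0.273
    135  0.5794   +0.489  -0.060  +1.407  -0.409


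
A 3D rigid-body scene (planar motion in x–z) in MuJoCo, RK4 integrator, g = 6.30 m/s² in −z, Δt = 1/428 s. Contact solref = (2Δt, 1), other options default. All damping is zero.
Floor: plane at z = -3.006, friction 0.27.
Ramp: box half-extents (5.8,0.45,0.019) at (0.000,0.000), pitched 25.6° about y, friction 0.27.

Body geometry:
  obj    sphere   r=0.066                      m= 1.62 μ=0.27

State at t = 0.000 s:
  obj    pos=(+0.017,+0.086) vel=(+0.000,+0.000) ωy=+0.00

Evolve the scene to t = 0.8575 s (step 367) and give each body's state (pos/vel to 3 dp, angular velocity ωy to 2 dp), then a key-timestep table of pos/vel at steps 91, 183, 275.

State at t = 0.8575 s:
  obj    pos=(+0.662,-0.223) vel=(+1.504,-0.720) ωy=+25.26

Key-timestep trajectory:
   step    t(s)  obj.x    obj.z    obj.vx   obj.vz 
     91  0.2126   +0.057  +0.067  +0.373  -0.179
    183  0.4276   +0.177  +0.009  +0.750  -0.359
    275  0.6425   +0.379  -0.087  +1.127  -0.540


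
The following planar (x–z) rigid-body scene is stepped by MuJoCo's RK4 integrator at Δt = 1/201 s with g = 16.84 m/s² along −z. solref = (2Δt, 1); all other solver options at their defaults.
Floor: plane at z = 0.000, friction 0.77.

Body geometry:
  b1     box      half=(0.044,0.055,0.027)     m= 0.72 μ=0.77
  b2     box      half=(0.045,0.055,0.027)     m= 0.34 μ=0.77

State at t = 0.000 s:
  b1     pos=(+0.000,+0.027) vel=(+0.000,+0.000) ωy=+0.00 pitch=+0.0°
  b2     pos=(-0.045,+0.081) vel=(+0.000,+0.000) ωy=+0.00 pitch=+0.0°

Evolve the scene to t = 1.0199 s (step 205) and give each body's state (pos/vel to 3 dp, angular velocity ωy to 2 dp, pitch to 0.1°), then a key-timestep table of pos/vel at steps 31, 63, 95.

State at t = 1.0199 s:
  b1     pos=(+0.000,+0.027) vel=(+0.000,+0.000) ωy=+0.00 pitch=+0.0°
  b2     pos=(-0.157,+0.027) vel=(+0.000,+0.000) ωy=+0.00 pitch=+180.0°

Key-timestep trajectory:
   step    t(s)  b1.x    b1.z    b1.vx   b1.vz   b2.x    b2.z    b2.vx   b2.vz 
     31  0.1542   +0.000  +0.027  +0.000  +0.000   -0.051  +0.080  -0.107  -0.026
     63  0.3134   +0.000  +0.027  +0.000  +0.000   -0.094  +0.049  -0.289  +0.160
     95  0.4726   +0.000  +0.027  +0.000  +0.000   -0.129  +0.049  -0.318  -0.150


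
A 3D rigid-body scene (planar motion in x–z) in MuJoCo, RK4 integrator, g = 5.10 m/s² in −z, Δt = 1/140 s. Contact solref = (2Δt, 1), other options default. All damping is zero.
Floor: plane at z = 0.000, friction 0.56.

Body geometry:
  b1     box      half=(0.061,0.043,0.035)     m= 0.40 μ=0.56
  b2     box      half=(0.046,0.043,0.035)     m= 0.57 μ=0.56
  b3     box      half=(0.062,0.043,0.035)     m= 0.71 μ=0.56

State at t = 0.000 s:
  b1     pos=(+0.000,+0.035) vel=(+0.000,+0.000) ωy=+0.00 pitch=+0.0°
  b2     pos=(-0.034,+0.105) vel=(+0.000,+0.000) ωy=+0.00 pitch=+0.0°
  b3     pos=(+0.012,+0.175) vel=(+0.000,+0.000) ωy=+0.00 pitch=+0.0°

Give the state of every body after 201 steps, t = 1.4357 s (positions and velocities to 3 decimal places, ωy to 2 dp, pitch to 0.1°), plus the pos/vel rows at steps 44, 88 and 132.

State at t = 1.4357 s:
  b1     pos=(+0.000,+0.035) vel=(+0.000,+0.000) ωy=+0.00 pitch=+0.0°
  b2     pos=(-0.034,+0.105) vel=(+0.000,+0.000) ωy=+0.00 pitch=+0.0°
  b3     pos=(+0.156,+0.035) vel=(+0.000,+0.000) ωy=+0.00 pitch=+180.0°

Key-timestep trajectory:
   step    t(s)  b1.x    b1.z    b1.vx   b1.vz   b2.x    b2.z    b2.vx   b2.vz   b3.x    b3.z    b3.vx   b3.vz 
     44  0.3143   +0.000  +0.035  +0.000  +0.000   -0.034  +0.105  +0.000  +0.000   +0.013  +0.175  +0.006  +0.000
     88  0.6286   +0.000  +0.035  +0.000  +0.000   -0.034  +0.105  +0.000  +0.000   +0.021  +0.174  +0.067  -0.017
    132  0.9429   +0.000  +0.035  +0.000  +0.000   -0.034  +0.105  +0.000  +0.000   +0.081  +0.129  +0.375  -0.103


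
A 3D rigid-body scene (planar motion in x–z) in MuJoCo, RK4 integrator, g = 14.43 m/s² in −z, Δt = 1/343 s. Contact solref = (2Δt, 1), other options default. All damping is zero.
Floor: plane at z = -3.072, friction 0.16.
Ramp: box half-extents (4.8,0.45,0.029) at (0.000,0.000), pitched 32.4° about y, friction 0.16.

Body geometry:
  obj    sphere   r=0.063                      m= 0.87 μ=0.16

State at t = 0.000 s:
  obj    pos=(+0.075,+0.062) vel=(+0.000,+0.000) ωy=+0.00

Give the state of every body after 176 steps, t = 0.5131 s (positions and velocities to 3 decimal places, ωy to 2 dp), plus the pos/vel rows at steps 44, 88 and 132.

State at t = 0.5131 s:
  obj    pos=(+0.718,-0.346) vel=(+2.508,-1.585) ωy=+39.72

Key-timestep trajectory:
   step    t(s)  obj.x    obj.z    obj.vx   obj.vz 
     44  0.1283   +0.115  +0.036  +0.624  -0.402
     88  0.2566   +0.235  -0.040  +1.250  -0.802
    132  0.3848   +0.436  -0.168  +1.881  -1.187


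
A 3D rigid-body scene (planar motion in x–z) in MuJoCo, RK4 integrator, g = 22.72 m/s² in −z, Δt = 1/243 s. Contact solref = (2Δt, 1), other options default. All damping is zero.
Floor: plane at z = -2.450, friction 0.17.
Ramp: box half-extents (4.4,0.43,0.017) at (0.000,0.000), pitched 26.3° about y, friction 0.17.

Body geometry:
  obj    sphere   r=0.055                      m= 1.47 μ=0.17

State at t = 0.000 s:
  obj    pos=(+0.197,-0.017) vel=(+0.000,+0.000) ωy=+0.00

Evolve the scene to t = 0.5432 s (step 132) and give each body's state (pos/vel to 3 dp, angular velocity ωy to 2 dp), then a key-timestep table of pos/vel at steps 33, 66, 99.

State at t = 0.5432 s:
  obj    pos=(+1.148,-0.487) vel=(+3.502,-1.731) ωy=+70.99

Key-timestep trajectory:
   step    t(s)  obj.x    obj.z    obj.vx   obj.vz 
     33  0.1358   +0.257  -0.046  +0.876  -0.433
     66  0.2716   +0.435  -0.135  +1.751  -0.866
     99  0.4074   +0.732  -0.282  +2.627  -1.298


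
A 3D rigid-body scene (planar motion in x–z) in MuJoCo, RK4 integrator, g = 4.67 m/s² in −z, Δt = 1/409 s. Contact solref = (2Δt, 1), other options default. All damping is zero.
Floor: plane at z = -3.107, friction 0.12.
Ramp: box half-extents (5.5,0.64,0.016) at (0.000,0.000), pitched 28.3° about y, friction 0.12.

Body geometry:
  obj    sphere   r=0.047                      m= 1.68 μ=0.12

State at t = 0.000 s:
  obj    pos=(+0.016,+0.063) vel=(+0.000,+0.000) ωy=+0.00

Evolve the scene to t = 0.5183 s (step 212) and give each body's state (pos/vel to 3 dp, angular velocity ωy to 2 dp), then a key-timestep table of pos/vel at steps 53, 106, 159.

State at t = 0.5183 s:
  obj    pos=(+0.219,-0.047) vel=(+0.784,-0.425) ωy=+13.59

Key-timestep trajectory:
   step    t(s)  obj.x    obj.z    obj.vx   obj.vz 
     53  0.1296   +0.029  +0.056  +0.197  -0.105
    106  0.2592   +0.067  +0.036  +0.393  -0.210
    159  0.3888   +0.130  +0.001  +0.587  -0.322


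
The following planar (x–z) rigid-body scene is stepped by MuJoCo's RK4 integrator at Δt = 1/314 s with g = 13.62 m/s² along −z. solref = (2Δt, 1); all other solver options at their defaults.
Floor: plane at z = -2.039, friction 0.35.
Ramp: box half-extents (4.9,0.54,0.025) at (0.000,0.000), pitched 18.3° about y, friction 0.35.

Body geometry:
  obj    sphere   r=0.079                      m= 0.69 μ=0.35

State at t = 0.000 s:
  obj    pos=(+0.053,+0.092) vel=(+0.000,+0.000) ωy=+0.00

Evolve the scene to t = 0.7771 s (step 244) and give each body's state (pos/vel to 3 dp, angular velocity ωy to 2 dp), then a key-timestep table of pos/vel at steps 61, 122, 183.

State at t = 0.7771 s:
  obj    pos=(+0.929,-0.198) vel=(+2.254,-0.745) ωy=+30.04

Key-timestep trajectory:
   step    t(s)  obj.x    obj.z    obj.vx   obj.vz 
     61  0.1943   +0.108  +0.074  +0.564  -0.186
    122  0.3885   +0.272  +0.020  +1.127  -0.373
    183  0.5828   +0.546  -0.071  +1.690  -0.559


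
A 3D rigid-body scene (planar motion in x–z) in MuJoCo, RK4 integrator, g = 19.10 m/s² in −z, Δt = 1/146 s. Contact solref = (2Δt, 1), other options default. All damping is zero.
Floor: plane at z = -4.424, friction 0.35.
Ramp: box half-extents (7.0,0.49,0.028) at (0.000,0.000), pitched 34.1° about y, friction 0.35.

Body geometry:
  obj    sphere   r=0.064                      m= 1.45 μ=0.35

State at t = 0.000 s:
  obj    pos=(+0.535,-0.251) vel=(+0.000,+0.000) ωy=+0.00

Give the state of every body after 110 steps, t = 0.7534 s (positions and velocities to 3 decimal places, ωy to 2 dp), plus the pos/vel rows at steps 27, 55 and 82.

State at t = 0.7534 s:
  obj    pos=(+2.333,-1.468) vel=(+4.772,-3.231) ωy=+90.01

Key-timestep trajectory:
   step    t(s)  obj.x    obj.z    obj.vx   obj.vz 
     27  0.1849   +0.643  -0.325  +1.172  -0.793
     55  0.3767   +0.985  -0.556  +2.386  -1.616
     82  0.5616   +1.534  -0.928  +3.557  -2.409


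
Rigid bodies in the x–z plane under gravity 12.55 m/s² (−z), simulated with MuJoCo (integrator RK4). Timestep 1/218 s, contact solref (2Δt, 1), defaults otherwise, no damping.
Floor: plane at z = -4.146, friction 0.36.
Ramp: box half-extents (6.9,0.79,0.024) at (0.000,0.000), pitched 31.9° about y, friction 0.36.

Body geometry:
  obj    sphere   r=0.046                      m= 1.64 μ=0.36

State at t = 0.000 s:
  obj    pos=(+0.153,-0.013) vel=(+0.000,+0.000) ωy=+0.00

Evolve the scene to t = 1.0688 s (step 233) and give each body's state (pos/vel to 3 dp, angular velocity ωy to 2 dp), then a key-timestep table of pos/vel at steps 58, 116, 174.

State at t = 1.0688 s:
  obj    pos=(+2.450,-1.443) vel=(+4.298,-2.676) ωy=+110.05

Key-timestep trajectory:
   step    t(s)  obj.x    obj.z    obj.vx   obj.vz 
     58  0.2661   +0.295  -0.101  +1.070  -0.666
    116  0.5321   +0.723  -0.367  +2.140  -1.332
    174  0.7982   +1.434  -0.810  +3.210  -1.998


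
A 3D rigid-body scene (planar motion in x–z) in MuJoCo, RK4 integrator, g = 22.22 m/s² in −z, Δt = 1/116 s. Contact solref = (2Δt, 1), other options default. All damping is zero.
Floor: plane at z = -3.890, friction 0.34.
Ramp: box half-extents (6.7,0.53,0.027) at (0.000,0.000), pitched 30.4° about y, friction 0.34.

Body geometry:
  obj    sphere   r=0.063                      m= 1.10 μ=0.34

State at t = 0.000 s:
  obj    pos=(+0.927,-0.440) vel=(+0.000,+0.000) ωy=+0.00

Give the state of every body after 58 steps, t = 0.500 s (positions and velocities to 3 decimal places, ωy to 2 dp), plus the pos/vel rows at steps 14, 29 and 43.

State at t = 0.500 s:
  obj    pos=(+1.793,-0.948) vel=(+3.464,-2.032) ωy=+63.71

Key-timestep trajectory:
   step    t(s)  obj.x    obj.z    obj.vx   obj.vz 
     14  0.1207   +0.978  -0.469  +0.837  -0.491
     29  0.2500   +1.144  -0.567  +1.732  -1.016
     43  0.3707   +1.403  -0.719  +2.568  -1.507


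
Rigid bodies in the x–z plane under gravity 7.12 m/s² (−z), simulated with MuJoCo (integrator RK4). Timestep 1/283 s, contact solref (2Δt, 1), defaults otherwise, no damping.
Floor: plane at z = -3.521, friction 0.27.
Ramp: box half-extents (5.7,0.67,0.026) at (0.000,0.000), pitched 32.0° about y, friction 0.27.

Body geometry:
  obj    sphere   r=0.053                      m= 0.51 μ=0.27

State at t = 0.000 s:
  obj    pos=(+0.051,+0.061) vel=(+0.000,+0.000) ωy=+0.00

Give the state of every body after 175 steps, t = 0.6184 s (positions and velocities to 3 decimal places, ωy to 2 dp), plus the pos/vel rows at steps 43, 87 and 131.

State at t = 0.6184 s:
  obj    pos=(+0.488,-0.212) vel=(+1.413,-0.883) ωy=+31.43

Key-timestep trajectory:
   step    t(s)  obj.x    obj.z    obj.vx   obj.vz 
     43  0.1519   +0.078  +0.045  +0.347  -0.217
     87  0.3074   +0.159  -0.006  +0.703  -0.439
    131  0.4629   +0.296  -0.092  +1.058  -0.661


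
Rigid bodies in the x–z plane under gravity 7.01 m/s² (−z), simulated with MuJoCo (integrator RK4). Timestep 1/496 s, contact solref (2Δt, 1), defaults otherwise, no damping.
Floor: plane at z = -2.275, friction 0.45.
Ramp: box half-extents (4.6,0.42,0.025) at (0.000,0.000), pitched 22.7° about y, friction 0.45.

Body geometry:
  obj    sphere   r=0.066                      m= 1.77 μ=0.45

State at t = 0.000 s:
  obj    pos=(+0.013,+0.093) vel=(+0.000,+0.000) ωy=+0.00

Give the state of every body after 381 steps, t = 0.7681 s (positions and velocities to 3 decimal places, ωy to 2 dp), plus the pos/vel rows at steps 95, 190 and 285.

State at t = 0.7681 s:
  obj    pos=(+0.539,-0.127) vel=(+1.369,-0.573) ωy=+22.49

Key-timestep trajectory:
   step    t(s)  obj.x    obj.z    obj.vx   obj.vz 
     95  0.1915   +0.046  +0.079  +0.341  -0.143
    190  0.3831   +0.144  +0.038  +0.683  -0.286
    285  0.5746   +0.307  -0.030  +1.024  -0.428


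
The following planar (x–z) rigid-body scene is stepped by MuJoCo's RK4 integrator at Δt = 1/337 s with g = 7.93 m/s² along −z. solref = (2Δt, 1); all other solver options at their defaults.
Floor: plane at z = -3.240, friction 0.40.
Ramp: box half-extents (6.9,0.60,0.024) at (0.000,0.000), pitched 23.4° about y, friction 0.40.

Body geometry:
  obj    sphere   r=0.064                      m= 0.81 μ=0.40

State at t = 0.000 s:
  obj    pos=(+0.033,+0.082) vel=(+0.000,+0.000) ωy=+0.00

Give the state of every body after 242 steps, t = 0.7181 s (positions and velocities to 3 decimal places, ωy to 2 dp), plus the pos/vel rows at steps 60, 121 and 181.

State at t = 0.7181 s:
  obj    pos=(+0.565,-0.149) vel=(+1.483,-0.642) ωy=+25.24

Key-timestep trajectory:
   step    t(s)  obj.x    obj.z    obj.vx   obj.vz 
     60  0.1780   +0.066  +0.067  +0.368  -0.159
    121  0.3591   +0.166  +0.024  +0.741  -0.321
    181  0.5371   +0.331  -0.047  +1.109  -0.480


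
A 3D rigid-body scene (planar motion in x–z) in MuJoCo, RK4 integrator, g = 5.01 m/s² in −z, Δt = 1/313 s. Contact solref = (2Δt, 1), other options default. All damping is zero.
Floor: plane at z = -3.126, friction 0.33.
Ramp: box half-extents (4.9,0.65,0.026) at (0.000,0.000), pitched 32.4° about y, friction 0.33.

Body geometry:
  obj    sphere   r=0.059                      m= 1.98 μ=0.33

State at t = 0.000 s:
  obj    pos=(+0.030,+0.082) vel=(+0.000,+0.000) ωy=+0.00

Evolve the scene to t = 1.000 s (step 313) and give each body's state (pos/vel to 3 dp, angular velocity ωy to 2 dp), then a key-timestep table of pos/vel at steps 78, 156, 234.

State at t = 1.000 s:
  obj    pos=(+0.839,-0.432) vel=(+1.619,-1.027) ωy=+32.50

Key-timestep trajectory:
   step    t(s)  obj.x    obj.z    obj.vx   obj.vz 
     78  0.2492   +0.080  +0.050  +0.404  -0.256
    156  0.4984   +0.231  -0.046  +0.807  -0.512
    234  0.7476   +0.482  -0.205  +1.210  -0.768


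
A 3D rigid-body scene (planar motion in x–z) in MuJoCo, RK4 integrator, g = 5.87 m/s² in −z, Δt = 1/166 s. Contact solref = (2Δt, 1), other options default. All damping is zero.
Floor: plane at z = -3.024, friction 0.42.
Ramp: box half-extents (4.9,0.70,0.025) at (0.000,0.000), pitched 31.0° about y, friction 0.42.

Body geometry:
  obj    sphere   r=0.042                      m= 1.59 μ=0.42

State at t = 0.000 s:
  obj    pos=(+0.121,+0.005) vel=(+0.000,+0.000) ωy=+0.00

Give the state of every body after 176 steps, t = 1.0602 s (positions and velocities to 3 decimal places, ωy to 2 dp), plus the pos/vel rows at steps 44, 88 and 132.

State at t = 1.0602 s:
  obj    pos=(+1.162,-0.620) vel=(+1.963,-1.179) ωy=+54.50

Key-timestep trajectory:
   step    t(s)  obj.x    obj.z    obj.vx   obj.vz 
     44  0.2651   +0.186  -0.034  +0.491  -0.295
     88  0.5301   +0.381  -0.151  +0.981  -0.590
    132  0.7952   +0.706  -0.346  +1.472  -0.884


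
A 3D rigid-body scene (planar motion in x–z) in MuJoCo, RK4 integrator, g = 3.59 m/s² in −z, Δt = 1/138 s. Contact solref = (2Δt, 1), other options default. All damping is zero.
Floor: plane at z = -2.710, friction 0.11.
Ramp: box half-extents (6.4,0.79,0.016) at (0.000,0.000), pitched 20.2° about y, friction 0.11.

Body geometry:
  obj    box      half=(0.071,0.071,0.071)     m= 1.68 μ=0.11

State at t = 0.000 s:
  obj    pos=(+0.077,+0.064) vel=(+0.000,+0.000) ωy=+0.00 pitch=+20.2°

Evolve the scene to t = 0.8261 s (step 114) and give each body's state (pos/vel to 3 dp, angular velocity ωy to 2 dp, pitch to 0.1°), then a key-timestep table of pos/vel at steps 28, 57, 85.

State at t = 0.8261 s:
  obj    pos=(+0.355,-0.038) vel=(+0.673,-0.250) ωy=+0.00 pitch=+20.2°

Key-timestep trajectory:
   step    t(s)  obj.x    obj.z    obj.vx   obj.vz 
     28  0.2029   +0.094  +0.058  +0.165  -0.063
     57  0.4130   +0.147  +0.039  +0.338  -0.121
     85  0.6159   +0.232  +0.007  +0.507  -0.167


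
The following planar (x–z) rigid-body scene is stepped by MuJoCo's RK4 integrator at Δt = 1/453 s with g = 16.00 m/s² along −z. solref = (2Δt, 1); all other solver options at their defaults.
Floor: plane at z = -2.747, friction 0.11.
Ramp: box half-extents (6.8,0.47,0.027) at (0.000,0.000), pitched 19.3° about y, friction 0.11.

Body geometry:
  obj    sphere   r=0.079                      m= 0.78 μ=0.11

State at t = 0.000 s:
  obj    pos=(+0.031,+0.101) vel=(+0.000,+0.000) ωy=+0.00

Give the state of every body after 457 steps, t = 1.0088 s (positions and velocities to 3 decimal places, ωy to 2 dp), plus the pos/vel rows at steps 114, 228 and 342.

State at t = 1.0088 s:
  obj    pos=(+1.845,-0.534) vel=(+3.597,-1.260) ωy=+48.23

Key-timestep trajectory:
   step    t(s)  obj.x    obj.z    obj.vx   obj.vz 
    114  0.2517   +0.144  +0.062  +0.897  -0.314
    228  0.5033   +0.483  -0.057  +1.794  -0.628
    342  0.7550   +1.047  -0.254  +2.692  -0.943


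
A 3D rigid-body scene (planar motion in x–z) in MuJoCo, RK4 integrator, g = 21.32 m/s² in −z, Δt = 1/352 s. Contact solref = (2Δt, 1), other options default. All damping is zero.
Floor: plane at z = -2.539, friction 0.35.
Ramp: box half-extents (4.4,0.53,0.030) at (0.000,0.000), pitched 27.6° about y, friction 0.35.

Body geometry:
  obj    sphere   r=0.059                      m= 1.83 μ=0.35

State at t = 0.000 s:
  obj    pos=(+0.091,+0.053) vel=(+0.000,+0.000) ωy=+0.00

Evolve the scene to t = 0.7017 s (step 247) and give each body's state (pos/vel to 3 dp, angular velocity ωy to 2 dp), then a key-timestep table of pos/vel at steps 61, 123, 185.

State at t = 0.7017 s:
  obj    pos=(+1.630,-0.752) vel=(+4.387,-2.294) ωy=+83.90

Key-timestep trajectory:
   step    t(s)  obj.x    obj.z    obj.vx   obj.vz 
     61  0.1733   +0.185  +0.004  +1.084  -0.567
    123  0.3494   +0.473  -0.147  +2.185  -1.142
    185  0.5256   +0.955  -0.399  +3.286  -1.718


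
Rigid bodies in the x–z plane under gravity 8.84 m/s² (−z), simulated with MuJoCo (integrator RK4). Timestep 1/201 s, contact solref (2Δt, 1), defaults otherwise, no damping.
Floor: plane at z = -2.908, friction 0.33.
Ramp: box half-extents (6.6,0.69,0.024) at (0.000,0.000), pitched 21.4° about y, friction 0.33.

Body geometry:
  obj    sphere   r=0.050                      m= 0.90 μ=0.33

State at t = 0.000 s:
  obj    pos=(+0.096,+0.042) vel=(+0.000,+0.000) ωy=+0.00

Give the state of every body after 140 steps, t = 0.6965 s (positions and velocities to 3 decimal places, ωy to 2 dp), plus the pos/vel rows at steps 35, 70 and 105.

State at t = 0.6965 s:
  obj    pos=(+0.616,-0.162) vel=(+1.494,-0.586) ωy=+32.09

Key-timestep trajectory:
   step    t(s)  obj.x    obj.z    obj.vx   obj.vz 
     35  0.1741   +0.129  +0.029  +0.374  -0.146
     70  0.3483   +0.226  -0.009  +0.747  -0.293
    105  0.5224   +0.389  -0.073  +1.121  -0.439


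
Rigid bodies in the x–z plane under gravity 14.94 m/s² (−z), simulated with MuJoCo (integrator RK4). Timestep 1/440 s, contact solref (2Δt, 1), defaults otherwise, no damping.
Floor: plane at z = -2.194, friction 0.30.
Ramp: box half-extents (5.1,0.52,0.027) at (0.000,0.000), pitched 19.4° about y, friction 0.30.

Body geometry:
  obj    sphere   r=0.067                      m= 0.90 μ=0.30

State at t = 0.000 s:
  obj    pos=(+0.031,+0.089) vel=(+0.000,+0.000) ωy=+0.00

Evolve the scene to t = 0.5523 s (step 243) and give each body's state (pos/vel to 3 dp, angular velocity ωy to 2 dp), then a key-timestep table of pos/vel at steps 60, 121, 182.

State at t = 0.5523 s:
  obj    pos=(+0.541,-0.091) vel=(+1.847,-0.650) ωy=+29.21

Key-timestep trajectory:
   step    t(s)  obj.x    obj.z    obj.vx   obj.vz 
     60  0.1364   +0.062  +0.078  +0.456  -0.161
    121  0.2750   +0.157  +0.044  +0.920  -0.324
    182  0.4136   +0.317  -0.012  +1.383  -0.487


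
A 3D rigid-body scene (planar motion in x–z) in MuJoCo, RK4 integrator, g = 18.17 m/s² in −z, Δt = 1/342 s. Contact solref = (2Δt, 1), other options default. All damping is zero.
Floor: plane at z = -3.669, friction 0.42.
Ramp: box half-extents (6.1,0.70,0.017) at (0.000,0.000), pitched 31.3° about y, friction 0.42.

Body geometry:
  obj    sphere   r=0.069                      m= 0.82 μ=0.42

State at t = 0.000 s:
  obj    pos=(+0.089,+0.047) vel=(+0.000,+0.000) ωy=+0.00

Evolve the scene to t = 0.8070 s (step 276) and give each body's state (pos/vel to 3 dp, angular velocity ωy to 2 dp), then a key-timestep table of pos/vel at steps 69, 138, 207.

State at t = 0.8070 s:
  obj    pos=(+1.965,-1.094) vel=(+4.650,-2.827) ωy=+78.85

Key-timestep trajectory:
   step    t(s)  obj.x    obj.z    obj.vx   obj.vz 
     69  0.2018   +0.206  -0.025  +1.163  -0.707
    138  0.4035   +0.558  -0.239  +2.325  -1.414
    207  0.6053   +1.144  -0.595  +3.487  -2.120


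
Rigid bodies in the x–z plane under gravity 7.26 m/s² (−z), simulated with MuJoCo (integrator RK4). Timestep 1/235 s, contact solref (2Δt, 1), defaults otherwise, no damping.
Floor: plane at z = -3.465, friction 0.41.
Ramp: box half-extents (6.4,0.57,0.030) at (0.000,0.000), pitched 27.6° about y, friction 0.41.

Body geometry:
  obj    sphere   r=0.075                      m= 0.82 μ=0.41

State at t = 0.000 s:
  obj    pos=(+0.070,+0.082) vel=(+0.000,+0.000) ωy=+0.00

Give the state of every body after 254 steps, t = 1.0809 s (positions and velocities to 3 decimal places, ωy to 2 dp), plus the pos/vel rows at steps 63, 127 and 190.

State at t = 1.0809 s:
  obj    pos=(+1.314,-0.568) vel=(+2.301,-1.203) ωy=+34.62

Key-timestep trajectory:
   step    t(s)  obj.x    obj.z    obj.vx   obj.vz 
     63  0.2681   +0.147  +0.042  +0.571  -0.298
    127  0.5404   +0.381  -0.081  +1.151  -0.602
    190  0.8085   +0.766  -0.282  +1.722  -0.900


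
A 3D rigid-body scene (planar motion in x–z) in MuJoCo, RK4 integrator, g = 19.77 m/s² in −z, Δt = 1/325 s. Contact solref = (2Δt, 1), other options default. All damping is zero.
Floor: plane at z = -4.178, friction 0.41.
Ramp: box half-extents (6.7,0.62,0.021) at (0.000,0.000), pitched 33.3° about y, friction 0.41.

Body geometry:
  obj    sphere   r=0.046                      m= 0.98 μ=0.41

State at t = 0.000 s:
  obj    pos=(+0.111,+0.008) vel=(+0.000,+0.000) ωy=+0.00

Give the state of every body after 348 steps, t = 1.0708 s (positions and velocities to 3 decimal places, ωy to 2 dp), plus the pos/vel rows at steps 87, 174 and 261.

State at t = 1.0708 s:
  obj    pos=(+3.826,-2.433) vel=(+6.938,-4.558) ωy=+180.45

Key-timestep trajectory:
   step    t(s)  obj.x    obj.z    obj.vx   obj.vz 
     87  0.2677   +0.343  -0.145  +1.735  -1.139
    174  0.5354   +1.040  -0.603  +3.469  -2.279
    261  0.8031   +2.200  -1.365  +5.204  -3.418


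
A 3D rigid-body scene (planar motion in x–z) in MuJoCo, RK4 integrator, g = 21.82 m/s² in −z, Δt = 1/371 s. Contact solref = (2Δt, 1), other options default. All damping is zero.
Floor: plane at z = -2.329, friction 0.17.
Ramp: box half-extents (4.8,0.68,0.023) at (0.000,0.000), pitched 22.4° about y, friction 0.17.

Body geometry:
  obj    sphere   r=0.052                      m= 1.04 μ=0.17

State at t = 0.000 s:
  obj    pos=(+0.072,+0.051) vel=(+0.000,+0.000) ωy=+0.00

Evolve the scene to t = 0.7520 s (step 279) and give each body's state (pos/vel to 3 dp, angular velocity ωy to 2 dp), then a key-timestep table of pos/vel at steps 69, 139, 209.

State at t = 0.7520 s:
  obj    pos=(+1.625,-0.589) vel=(+4.130,-1.702) ωy=+85.88

Key-timestep trajectory:
   step    t(s)  obj.x    obj.z    obj.vx   obj.vz 
     69  0.1860   +0.167  +0.012  +1.021  -0.421
    139  0.3747   +0.458  -0.108  +2.058  -0.848
    209  0.5633   +0.944  -0.308  +3.094  -1.275


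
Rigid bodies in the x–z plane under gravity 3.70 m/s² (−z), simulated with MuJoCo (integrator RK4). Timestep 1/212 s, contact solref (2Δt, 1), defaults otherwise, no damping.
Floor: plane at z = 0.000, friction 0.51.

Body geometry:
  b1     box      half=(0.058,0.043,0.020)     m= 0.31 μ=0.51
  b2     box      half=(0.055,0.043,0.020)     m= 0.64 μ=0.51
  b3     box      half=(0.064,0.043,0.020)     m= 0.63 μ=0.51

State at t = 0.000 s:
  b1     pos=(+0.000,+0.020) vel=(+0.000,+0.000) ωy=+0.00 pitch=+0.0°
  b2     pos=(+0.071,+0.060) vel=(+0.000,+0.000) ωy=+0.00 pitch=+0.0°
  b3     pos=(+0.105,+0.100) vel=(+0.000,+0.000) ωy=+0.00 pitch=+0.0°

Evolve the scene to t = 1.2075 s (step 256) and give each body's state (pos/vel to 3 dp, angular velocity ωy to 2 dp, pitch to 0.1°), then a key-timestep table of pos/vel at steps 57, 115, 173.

State at t = 1.2075 s:
  b1     pos=(-0.001,+0.020) vel=(+0.000,+0.000) ωy=+0.00 pitch=+0.0°
  b2     pos=(+0.078,+0.049) vel=(+0.000,+0.000) ωy=+0.00 pitch=+36.5°
  b3     pos=(+0.138,+0.054) vel=(+0.000,+0.000) ωy=+0.00 pitch=+36.5°

Key-timestep trajectory:
   step    t(s)  b1.x    b1.z    b1.vx   b1.vz   b2.x    b2.z    b2.vx   b2.vz   b3.x    b3.z    b3.vx   b3.vz 
     57  0.2689   +0.000  +0.020  +0.000  +0.000   +0.086  +0.052  +0.085  +0.048   +0.144  +0.060  +0.181  +0.066
    115  0.5425   -0.001  +0.020  +0.000  +0.000   +0.079  +0.049  +0.013  -0.016   +0.162  +0.066  -0.012  -0.002
    173  0.8160   -0.001  +0.020  -0.002  +0.002   +0.079  +0.049  -0.010  -0.005   +0.136  +0.056  -0.096  +0.014


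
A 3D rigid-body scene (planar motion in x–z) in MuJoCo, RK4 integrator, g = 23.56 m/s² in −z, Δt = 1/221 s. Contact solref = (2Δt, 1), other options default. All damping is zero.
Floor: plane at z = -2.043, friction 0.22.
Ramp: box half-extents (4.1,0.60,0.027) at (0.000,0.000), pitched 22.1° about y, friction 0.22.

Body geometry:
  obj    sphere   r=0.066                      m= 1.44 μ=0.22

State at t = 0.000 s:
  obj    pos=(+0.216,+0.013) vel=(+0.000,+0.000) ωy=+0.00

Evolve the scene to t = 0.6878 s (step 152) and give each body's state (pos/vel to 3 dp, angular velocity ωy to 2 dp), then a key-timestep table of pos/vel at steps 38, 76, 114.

State at t = 0.6878 s:
  obj    pos=(+1.604,-0.551) vel=(+4.035,-1.638) ωy=+65.96

Key-timestep trajectory:
   step    t(s)  obj.x    obj.z    obj.vx   obj.vz 
     38  0.1719   +0.303  -0.023  +1.009  -0.410
     76  0.3439   +0.563  -0.128  +2.017  -0.819
    114  0.5158   +0.997  -0.304  +3.026  -1.229


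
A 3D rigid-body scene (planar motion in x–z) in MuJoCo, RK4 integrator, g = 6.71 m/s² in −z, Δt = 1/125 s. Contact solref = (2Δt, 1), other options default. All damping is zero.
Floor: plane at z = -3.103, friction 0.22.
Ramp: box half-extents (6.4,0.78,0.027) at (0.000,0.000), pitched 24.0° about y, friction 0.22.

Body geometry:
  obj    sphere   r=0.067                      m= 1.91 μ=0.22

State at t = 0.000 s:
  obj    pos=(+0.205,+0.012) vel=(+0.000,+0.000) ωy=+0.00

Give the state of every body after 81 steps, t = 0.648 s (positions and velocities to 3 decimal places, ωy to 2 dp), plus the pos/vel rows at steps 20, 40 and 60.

State at t = 0.648 s:
  obj    pos=(+0.579,-0.155) vel=(+1.154,-0.514) ωy=+18.84

Key-timestep trajectory:
   step    t(s)  obj.x    obj.z    obj.vx   obj.vz 
     20  0.1600   +0.228  +0.001  +0.285  -0.127
     40  0.3200   +0.296  -0.029  +0.570  -0.254
     60  0.4800   +0.410  -0.080  +0.855  -0.381


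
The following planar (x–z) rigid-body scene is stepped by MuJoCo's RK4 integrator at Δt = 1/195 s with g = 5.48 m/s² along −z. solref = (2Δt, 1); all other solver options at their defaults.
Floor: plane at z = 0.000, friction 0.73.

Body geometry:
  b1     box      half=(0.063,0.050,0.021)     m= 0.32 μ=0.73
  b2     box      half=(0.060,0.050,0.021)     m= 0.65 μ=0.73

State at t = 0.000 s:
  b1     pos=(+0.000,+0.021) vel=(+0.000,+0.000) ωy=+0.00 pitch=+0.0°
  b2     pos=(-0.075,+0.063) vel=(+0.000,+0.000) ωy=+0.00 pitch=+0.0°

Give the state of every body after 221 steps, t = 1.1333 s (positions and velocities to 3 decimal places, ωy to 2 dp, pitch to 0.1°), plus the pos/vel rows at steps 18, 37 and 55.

State at t = 1.1333 s:
  b1     pos=(+0.001,+0.021) vel=(+0.000,+0.000) ωy=+0.00 pitch=+0.0°
  b2     pos=(-0.084,+0.052) vel=(+0.000,+0.000) ωy=+0.01 pitch=-35.8°

Key-timestep trajectory:
   step    t(s)  b1.x    b1.z    b1.vx   b1.vz   b2.x    b2.z    b2.vx   b2.vz 
     18  0.0923   +0.000  +0.021  +0.000  +0.000   -0.078  +0.061  -0.065  -0.051
     37  0.1897   +0.000  +0.021  +0.000  +0.000   -0.086  +0.052  -0.039  +0.072
     55  0.2821   +0.000  +0.021  +0.005  -0.007   -0.084  +0.052  +0.009  +0.005


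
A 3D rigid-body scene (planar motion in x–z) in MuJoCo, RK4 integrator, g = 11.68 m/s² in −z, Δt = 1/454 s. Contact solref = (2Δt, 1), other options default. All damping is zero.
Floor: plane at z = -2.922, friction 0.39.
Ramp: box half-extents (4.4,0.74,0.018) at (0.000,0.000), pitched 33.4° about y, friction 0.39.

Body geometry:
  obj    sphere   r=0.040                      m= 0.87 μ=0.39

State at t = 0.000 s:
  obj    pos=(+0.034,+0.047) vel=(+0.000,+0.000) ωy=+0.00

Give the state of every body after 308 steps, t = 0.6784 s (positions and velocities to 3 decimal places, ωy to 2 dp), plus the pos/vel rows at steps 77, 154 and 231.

State at t = 0.6784 s:
  obj    pos=(+0.916,-0.535) vel=(+2.601,-1.715) ωy=+77.88

Key-timestep trajectory:
   step    t(s)  obj.x    obj.z    obj.vx   obj.vz 
     77  0.1696   +0.089  +0.011  +0.650  -0.429
    154  0.3392   +0.255  -0.098  +1.301  -0.858
    231  0.5088   +0.530  -0.280  +1.951  -1.286
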